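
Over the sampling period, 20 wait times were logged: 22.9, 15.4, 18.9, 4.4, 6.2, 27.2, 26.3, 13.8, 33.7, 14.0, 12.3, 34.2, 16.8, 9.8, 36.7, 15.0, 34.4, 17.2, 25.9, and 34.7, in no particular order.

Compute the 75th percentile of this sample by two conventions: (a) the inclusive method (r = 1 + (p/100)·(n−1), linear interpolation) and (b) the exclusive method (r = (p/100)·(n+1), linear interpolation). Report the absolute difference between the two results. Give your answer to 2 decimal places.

3.25

Sorted: 4.4, 6.2, 9.8, 12.3, 13.8, 14.0, 15.0, 15.4, 16.8, 17.2, 18.9, 22.9, 25.9, 26.3, 27.2, 33.7, 34.2, 34.4, 34.7, 36.7.
n = 20.
(a) r = 15.25; between ranks 15 (27.2) and 16 (33.7): 28.825.
(b) r = 15.75; between ranks 15 (27.2) and 16 (33.7): 32.075.
|28.825 − 32.075| = 3.25.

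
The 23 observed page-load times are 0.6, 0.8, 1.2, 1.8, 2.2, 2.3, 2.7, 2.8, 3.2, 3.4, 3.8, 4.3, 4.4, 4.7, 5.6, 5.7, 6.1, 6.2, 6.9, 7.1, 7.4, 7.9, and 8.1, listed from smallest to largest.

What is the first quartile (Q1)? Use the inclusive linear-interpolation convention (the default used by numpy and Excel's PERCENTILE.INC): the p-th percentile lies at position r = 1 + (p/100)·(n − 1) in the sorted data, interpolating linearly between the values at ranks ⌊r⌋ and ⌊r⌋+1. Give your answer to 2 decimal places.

n = 23.
r = 1 + (25/100)·(23 − 1) = 1 + 5.5 = 6.5.
Rank 6 is 2.3 and rank 7 is 2.7.
Interpolate: 2.3 + 0.5·(2.7 − 2.3) = 2.3 + 0.5·0.4 = 2.5.

2.50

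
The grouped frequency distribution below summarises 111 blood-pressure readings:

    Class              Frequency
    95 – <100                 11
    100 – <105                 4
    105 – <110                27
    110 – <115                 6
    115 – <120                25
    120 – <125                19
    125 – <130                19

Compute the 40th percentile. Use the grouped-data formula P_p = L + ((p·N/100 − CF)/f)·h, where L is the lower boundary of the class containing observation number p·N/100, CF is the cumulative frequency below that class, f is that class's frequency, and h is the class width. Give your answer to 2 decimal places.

112.00

N = 111; target position k = 40/100 · 111 = 44.4.
Cumulative frequencies: 11, 15, 42, 48, 73, 92, 111.
Observation 44.4 falls in the class 110 – <115.
L = 110, CF = 42, f = 6, h = 5.
P40 = 110 + ((44.4 − 42)/6)·5 = 110 + 2 = 112.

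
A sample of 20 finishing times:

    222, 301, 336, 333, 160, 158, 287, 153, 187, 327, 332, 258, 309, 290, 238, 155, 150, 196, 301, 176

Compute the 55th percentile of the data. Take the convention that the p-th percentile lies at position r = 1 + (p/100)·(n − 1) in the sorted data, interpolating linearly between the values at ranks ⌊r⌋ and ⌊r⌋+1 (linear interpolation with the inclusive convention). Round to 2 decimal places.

Sorted: 150, 153, 155, 158, 160, 176, 187, 196, 222, 238, 258, 287, 290, 301, 301, 309, 327, 332, 333, 336.
n = 20.
r = 1 + (55/100)·(20 − 1) = 1 + 10.45 = 11.45.
Rank 11 is 258 and rank 12 is 287.
Interpolate: 258 + 0.45·(287 − 258) = 258 + 0.45·29 = 271.05.

271.05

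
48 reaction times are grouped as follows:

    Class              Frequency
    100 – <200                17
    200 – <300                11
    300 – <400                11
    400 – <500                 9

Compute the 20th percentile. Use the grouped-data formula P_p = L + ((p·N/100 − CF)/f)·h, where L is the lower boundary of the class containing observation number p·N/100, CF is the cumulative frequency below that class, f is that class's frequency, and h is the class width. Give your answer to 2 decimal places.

156.47

N = 48; target position k = 20/100 · 48 = 9.6.
Cumulative frequencies: 17, 28, 39, 48.
Observation 9.6 falls in the class 100 – <200.
L = 100, CF = 0, f = 17, h = 100.
P20 = 100 + ((9.6 − 0)/17)·100 = 100 + 56.4706 = 156.471.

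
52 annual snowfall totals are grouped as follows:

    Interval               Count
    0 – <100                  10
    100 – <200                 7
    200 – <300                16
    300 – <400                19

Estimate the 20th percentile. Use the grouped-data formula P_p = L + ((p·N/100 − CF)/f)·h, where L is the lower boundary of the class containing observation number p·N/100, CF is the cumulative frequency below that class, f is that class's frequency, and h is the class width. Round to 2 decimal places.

105.71

N = 52; target position k = 20/100 · 52 = 10.4.
Cumulative frequencies: 10, 17, 33, 52.
Observation 10.4 falls in the class 100 – <200.
L = 100, CF = 10, f = 7, h = 100.
P20 = 100 + ((10.4 − 10)/7)·100 = 100 + 5.71429 = 105.714.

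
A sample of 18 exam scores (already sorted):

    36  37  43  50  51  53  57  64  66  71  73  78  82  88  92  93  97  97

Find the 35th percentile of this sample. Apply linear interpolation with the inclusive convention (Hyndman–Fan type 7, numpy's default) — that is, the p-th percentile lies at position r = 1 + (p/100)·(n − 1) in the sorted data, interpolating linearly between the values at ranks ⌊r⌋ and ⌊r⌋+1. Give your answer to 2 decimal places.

n = 18.
r = 1 + (35/100)·(18 − 1) = 1 + 5.95 = 6.95.
Rank 6 is 53 and rank 7 is 57.
Interpolate: 53 + 0.95·(57 − 53) = 53 + 0.95·4 = 56.8.

56.80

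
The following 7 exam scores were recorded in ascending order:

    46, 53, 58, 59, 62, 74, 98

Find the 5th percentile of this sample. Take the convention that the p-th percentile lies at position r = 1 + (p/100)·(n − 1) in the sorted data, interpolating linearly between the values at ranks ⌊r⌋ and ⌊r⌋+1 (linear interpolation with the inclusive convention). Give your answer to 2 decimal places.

48.10

n = 7.
r = 1 + (5/100)·(7 − 1) = 1 + 0.3 = 1.3.
Rank 1 is 46 and rank 2 is 53.
Interpolate: 46 + 0.3·(53 − 46) = 46 + 0.3·7 = 48.1.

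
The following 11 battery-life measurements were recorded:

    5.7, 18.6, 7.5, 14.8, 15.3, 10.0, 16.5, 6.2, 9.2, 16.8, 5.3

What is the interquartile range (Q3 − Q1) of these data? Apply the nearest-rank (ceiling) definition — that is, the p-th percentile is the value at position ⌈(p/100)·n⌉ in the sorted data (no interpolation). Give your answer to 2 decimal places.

Sorted: 5.3, 5.7, 6.2, 7.5, 9.2, 10.0, 14.8, 15.3, 16.5, 16.8, 18.6.
n = 11.
P25: rank ⌈25/100·11⌉ = 3 → 6.2.
P75: rank ⌈75/100·11⌉ = 9 → 16.5.
Difference: 16.5 − 6.2 = 10.3.

10.30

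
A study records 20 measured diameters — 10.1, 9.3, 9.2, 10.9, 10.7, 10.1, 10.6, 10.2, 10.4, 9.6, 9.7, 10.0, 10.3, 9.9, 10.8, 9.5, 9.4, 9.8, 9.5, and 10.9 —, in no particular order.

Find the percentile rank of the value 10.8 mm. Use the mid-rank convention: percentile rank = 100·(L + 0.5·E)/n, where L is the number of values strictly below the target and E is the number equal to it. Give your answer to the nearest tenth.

Sorted: 9.2, 9.3, 9.4, 9.5, 9.5, 9.6, 9.7, 9.8, 9.9, 10.0, 10.1, 10.1, 10.2, 10.3, 10.4, 10.6, 10.7, 10.8, 10.9, 10.9.
Count below 10.8: L = 17; count equal: E = 1; n = 20.
Percentile rank = 100·(17 + 0.5·1)/20 = 100·17.5/20 = 87.5.

87.5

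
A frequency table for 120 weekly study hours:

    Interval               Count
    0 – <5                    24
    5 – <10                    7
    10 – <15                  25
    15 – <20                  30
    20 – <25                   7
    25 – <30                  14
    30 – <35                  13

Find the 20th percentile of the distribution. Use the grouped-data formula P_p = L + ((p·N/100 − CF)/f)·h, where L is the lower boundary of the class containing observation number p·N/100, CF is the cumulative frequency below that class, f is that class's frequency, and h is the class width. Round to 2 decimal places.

5.00

N = 120; target position k = 20/100 · 120 = 24.
Cumulative frequencies: 24, 31, 56, 86, 93, 107, 120.
Observation 24 falls in the class 0 – <5.
L = 0, CF = 0, f = 24, h = 5.
P20 = 0 + ((24 − 0)/24)·5 = 0 + 5 = 5.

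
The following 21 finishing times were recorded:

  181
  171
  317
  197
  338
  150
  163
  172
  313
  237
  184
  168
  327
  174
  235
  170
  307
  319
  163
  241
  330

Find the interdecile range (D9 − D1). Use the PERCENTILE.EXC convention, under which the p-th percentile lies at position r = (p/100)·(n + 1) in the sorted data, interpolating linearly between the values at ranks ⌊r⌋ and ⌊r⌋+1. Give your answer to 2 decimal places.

166.40

Sorted: 150, 163, 163, 168, 170, 171, 172, 174, 181, 184, 197, 235, 237, 241, 307, 313, 317, 319, 327, 330, 338.
n = 21.
P10: r = 2.2; ranks 2–3 are 163, 163; interpolating gives 163.
P90: r = 19.8; ranks 19–20 are 327, 330; interpolating gives 329.4.
Difference: 329.4 − 163 = 166.4.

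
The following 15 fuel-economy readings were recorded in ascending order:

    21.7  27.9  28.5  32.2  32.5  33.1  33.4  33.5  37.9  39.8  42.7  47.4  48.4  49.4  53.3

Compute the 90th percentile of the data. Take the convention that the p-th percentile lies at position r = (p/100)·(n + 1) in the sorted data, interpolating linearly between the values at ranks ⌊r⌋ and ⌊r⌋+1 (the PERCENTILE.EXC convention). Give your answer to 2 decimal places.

50.96

n = 15.
r = (90/100)·(15 + 1) = 14.4.
Rank 14 is 49.4 and rank 15 is 53.3.
Interpolate: 49.4 + 0.4·(53.3 − 49.4) = 49.4 + 0.4·3.9 = 50.96.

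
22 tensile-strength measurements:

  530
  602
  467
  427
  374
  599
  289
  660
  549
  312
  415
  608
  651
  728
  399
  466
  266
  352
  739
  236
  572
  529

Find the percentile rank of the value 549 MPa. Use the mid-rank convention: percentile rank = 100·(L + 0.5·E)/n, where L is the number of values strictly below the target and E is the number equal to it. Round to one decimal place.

61.4

Sorted: 236, 266, 289, 312, 352, 374, 399, 415, 427, 466, 467, 529, 530, 549, 572, 599, 602, 608, 651, 660, 728, 739.
Count below 549: L = 13; count equal: E = 1; n = 22.
Percentile rank = 100·(13 + 0.5·1)/22 = 100·13.5/22 = 61.36.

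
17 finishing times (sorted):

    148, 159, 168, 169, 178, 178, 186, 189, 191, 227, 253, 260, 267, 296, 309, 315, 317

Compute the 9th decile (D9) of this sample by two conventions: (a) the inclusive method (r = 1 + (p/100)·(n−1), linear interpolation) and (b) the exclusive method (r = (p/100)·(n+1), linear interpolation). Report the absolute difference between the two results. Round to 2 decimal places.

n = 17.
(a) r = 15.4; between ranks 15 (309) and 16 (315): 311.4.
(b) r = 16.2; between ranks 16 (315) and 17 (317): 315.4.
|311.4 − 315.4| = 4.

4.00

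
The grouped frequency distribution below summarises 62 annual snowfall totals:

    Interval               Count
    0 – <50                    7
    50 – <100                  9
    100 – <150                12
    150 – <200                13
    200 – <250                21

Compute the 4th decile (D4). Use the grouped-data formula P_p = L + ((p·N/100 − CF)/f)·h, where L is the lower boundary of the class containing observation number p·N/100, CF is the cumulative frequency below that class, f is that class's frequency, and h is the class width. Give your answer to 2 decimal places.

136.67

N = 62; target position k = 40/100 · 62 = 24.8.
Cumulative frequencies: 7, 16, 28, 41, 62.
Observation 24.8 falls in the class 100 – <150.
L = 100, CF = 16, f = 12, h = 50.
P40 = 100 + ((24.8 − 16)/12)·50 = 100 + 36.6667 = 136.667.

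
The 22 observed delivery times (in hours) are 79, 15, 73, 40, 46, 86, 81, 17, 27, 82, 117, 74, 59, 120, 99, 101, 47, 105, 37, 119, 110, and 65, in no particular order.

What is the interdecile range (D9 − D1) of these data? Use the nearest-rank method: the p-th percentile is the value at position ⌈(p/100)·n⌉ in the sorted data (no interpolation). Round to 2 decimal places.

Sorted: 15, 17, 27, 37, 40, 46, 47, 59, 65, 73, 74, 79, 81, 82, 86, 99, 101, 105, 110, 117, 119, 120.
n = 22.
P10: rank ⌈10/100·22⌉ = 3 → 27.
P90: rank ⌈90/100·22⌉ = 20 → 117.
Difference: 117 − 27 = 90.

90.00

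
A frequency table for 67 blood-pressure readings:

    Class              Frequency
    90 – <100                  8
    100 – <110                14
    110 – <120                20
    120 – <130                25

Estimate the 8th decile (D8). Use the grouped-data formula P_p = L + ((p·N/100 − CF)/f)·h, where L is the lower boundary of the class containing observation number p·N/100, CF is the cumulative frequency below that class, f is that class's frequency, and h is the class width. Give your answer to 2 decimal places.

124.64

N = 67; target position k = 80/100 · 67 = 53.6.
Cumulative frequencies: 8, 22, 42, 67.
Observation 53.6 falls in the class 120 – <130.
L = 120, CF = 42, f = 25, h = 10.
P80 = 120 + ((53.6 − 42)/25)·10 = 120 + 4.64 = 124.64.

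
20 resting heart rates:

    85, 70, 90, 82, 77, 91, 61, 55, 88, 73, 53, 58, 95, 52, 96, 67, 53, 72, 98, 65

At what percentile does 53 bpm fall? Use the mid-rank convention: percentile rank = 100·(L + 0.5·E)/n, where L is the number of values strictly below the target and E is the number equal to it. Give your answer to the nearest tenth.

Sorted: 52, 53, 53, 55, 58, 61, 65, 67, 70, 72, 73, 77, 82, 85, 88, 90, 91, 95, 96, 98.
Count below 53: L = 1; count equal: E = 2; n = 20.
Percentile rank = 100·(1 + 0.5·2)/20 = 100·2/20 = 10.

10.0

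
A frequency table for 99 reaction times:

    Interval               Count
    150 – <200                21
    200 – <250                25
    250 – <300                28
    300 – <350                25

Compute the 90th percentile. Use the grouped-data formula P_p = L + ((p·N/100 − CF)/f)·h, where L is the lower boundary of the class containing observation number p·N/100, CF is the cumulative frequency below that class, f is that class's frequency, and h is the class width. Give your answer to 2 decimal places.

N = 99; target position k = 90/100 · 99 = 89.1.
Cumulative frequencies: 21, 46, 74, 99.
Observation 89.1 falls in the class 300 – <350.
L = 300, CF = 74, f = 25, h = 50.
P90 = 300 + ((89.1 − 74)/25)·50 = 300 + 30.2 = 330.2.

330.20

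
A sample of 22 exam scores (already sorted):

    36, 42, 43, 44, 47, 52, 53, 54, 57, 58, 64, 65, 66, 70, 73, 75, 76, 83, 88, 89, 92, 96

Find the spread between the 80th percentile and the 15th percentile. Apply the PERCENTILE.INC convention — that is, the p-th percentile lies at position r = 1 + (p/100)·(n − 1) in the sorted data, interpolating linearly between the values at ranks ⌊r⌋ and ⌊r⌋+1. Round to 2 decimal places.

n = 22.
P15: r = 4.15; ranks 4–5 are 44, 47; interpolating gives 44.45.
P80: r = 17.8; ranks 17–18 are 76, 83; interpolating gives 81.6.
Difference: 81.6 − 44.45 = 37.15.

37.15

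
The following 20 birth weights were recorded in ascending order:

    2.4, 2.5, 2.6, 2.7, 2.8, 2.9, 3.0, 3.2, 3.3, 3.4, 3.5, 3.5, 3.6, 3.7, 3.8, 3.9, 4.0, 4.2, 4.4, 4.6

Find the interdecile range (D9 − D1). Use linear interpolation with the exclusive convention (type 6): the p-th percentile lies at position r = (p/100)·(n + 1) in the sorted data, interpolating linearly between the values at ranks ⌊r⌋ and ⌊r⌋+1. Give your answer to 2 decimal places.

1.87

n = 20.
P10: r = 2.1; ranks 2–3 are 2.5, 2.6; interpolating gives 2.51.
P90: r = 18.9; ranks 18–19 are 4.2, 4.4; interpolating gives 4.38.
Difference: 4.38 − 2.51 = 1.87.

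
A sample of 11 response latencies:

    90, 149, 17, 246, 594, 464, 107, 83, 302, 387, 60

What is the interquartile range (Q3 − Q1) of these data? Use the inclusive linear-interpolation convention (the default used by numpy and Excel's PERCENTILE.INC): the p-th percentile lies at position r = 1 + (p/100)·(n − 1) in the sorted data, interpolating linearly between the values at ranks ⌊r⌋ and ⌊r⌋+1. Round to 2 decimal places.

Sorted: 17, 60, 83, 90, 107, 149, 246, 302, 387, 464, 594.
n = 11.
P25: r = 3.5; ranks 3–4 are 83, 90; interpolating gives 86.5.
P75: r = 8.5; ranks 8–9 are 302, 387; interpolating gives 344.5.
Difference: 344.5 − 86.5 = 258.

258.00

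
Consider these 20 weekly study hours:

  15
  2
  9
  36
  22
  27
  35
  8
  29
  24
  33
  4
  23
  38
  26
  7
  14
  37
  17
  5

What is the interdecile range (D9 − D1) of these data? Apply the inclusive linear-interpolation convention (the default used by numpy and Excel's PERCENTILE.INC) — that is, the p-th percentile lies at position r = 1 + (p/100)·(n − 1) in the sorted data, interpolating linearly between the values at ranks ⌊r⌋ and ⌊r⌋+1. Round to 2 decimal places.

Sorted: 2, 4, 5, 7, 8, 9, 14, 15, 17, 22, 23, 24, 26, 27, 29, 33, 35, 36, 37, 38.
n = 20.
P10: r = 2.9; ranks 2–3 are 4, 5; interpolating gives 4.9.
P90: r = 18.1; ranks 18–19 are 36, 37; interpolating gives 36.1.
Difference: 36.1 − 4.9 = 31.2.

31.20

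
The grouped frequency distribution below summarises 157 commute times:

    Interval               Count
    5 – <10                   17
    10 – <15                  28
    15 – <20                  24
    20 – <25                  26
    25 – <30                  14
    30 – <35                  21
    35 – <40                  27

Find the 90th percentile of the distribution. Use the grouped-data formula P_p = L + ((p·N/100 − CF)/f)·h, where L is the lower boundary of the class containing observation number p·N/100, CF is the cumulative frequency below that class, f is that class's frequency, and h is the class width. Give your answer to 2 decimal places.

N = 157; target position k = 90/100 · 157 = 141.3.
Cumulative frequencies: 17, 45, 69, 95, 109, 130, 157.
Observation 141.3 falls in the class 35 – <40.
L = 35, CF = 130, f = 27, h = 5.
P90 = 35 + ((141.3 − 130)/27)·5 = 35 + 2.09259 = 37.0926.

37.09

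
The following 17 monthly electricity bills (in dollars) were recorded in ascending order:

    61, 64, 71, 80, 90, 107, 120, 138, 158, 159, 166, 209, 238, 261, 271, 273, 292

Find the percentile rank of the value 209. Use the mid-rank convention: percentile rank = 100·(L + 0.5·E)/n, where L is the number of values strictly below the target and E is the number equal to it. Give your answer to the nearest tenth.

Count below 209: L = 11; count equal: E = 1; n = 17.
Percentile rank = 100·(11 + 0.5·1)/17 = 100·11.5/17 = 67.65.

67.6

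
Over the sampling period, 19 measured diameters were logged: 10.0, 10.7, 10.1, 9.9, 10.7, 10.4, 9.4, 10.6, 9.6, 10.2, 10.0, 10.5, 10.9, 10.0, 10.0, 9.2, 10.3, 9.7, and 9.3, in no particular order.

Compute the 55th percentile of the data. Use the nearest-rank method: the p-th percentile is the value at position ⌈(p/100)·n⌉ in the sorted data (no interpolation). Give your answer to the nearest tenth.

Sorted: 9.2, 9.3, 9.4, 9.6, 9.7, 9.9, 10.0, 10.0, 10.0, 10.0, 10.1, 10.2, 10.3, 10.4, 10.5, 10.6, 10.7, 10.7, 10.9.
n = 19.
Position = ⌈55/100 · 19⌉ = ⌈10.45⌉ = 11.
The value at rank 11 is 10.1.

10.1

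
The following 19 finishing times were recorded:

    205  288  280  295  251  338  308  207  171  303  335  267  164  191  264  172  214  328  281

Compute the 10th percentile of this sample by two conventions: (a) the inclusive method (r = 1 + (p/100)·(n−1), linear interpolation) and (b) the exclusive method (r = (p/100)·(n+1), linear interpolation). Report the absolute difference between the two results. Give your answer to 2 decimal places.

0.80

Sorted: 164, 171, 172, 191, 205, 207, 214, 251, 264, 267, 280, 281, 288, 295, 303, 308, 328, 335, 338.
n = 19.
(a) r = 2.8; between ranks 2 (171) and 3 (172): 171.8.
(b) r = 2 → value at rank 2 = 171.
|171.8 − 171| = 0.8.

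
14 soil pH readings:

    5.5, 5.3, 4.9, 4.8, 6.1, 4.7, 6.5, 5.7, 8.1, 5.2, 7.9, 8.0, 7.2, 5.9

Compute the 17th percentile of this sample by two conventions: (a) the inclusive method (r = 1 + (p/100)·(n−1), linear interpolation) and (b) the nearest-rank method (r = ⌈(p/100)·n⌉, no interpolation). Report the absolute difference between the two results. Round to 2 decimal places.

Sorted: 4.7, 4.8, 4.9, 5.2, 5.3, 5.5, 5.7, 5.9, 6.1, 6.5, 7.2, 7.9, 8.0, 8.1.
n = 14.
(a) r = 3.21; between ranks 3 (4.9) and 4 (5.2): 4.963.
(b) the nearest-rank method: rank 3 → 4.9.
|4.963 − 4.9| = 0.063.

0.06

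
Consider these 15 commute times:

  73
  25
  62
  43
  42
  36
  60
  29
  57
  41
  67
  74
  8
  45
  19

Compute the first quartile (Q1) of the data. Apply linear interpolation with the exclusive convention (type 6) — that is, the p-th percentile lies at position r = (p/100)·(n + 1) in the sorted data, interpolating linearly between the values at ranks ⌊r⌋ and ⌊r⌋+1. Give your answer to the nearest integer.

29

Sorted: 8, 19, 25, 29, 36, 41, 42, 43, 45, 57, 60, 62, 67, 73, 74.
n = 15.
r = (25/100)·(15 + 1) = 4.
r is an integer, so P25 is the value at rank 4: 29.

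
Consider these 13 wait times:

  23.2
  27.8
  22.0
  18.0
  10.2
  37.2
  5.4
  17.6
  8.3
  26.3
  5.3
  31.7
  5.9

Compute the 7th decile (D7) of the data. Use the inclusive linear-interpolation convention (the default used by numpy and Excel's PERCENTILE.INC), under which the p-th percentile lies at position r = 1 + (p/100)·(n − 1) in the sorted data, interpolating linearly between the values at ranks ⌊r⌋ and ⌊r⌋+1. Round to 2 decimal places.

24.44

Sorted: 5.3, 5.4, 5.9, 8.3, 10.2, 17.6, 18.0, 22.0, 23.2, 26.3, 27.8, 31.7, 37.2.
n = 13.
r = 1 + (70/100)·(13 − 1) = 1 + 8.4 = 9.4.
Rank 9 is 23.2 and rank 10 is 26.3.
Interpolate: 23.2 + 0.4·(26.3 − 23.2) = 23.2 + 0.4·3.1 = 24.44.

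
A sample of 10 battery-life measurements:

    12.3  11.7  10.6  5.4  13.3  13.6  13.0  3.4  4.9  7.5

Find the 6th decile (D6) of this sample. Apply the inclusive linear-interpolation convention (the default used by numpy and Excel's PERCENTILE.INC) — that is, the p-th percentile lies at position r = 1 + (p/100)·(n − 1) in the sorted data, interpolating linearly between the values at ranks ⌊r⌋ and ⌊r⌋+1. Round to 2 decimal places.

11.94

Sorted: 3.4, 4.9, 5.4, 7.5, 10.6, 11.7, 12.3, 13.0, 13.3, 13.6.
n = 10.
r = 1 + (60/100)·(10 − 1) = 1 + 5.4 = 6.4.
Rank 6 is 11.7 and rank 7 is 12.3.
Interpolate: 11.7 + 0.4·(12.3 − 11.7) = 11.7 + 0.4·0.6 = 11.94.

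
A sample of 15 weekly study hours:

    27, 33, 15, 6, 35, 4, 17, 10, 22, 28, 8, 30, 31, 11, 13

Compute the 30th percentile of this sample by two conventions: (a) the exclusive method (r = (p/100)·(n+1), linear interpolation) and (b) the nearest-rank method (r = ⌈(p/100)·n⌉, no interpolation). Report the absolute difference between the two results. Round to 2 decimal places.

Sorted: 4, 6, 8, 10, 11, 13, 15, 17, 22, 27, 28, 30, 31, 33, 35.
n = 15.
(a) r = 4.8; between ranks 4 (10) and 5 (11): 10.8.
(b) the nearest-rank method: rank 5 → 11.
|10.8 − 11| = 0.2.

0.20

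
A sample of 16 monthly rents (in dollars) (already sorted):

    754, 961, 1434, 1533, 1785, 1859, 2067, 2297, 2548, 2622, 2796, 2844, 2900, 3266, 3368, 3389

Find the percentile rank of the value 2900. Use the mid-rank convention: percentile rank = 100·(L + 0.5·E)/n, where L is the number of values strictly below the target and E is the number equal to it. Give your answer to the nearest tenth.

Count below 2900: L = 12; count equal: E = 1; n = 16.
Percentile rank = 100·(12 + 0.5·1)/16 = 100·12.5/16 = 78.12.

78.1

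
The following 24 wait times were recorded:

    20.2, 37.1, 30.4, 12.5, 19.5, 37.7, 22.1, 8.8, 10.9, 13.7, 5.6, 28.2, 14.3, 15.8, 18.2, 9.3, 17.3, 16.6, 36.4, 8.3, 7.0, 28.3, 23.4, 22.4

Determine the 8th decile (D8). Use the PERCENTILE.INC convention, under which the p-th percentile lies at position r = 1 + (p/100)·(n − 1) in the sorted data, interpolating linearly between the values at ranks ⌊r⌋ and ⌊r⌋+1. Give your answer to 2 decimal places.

Sorted: 5.6, 7.0, 8.3, 8.8, 9.3, 10.9, 12.5, 13.7, 14.3, 15.8, 16.6, 17.3, 18.2, 19.5, 20.2, 22.1, 22.4, 23.4, 28.2, 28.3, 30.4, 36.4, 37.1, 37.7.
n = 24.
r = 1 + (80/100)·(24 − 1) = 1 + 18.4 = 19.4.
Rank 19 is 28.2 and rank 20 is 28.3.
Interpolate: 28.2 + 0.4·(28.3 − 28.2) = 28.2 + 0.4·0.1 = 28.24.

28.24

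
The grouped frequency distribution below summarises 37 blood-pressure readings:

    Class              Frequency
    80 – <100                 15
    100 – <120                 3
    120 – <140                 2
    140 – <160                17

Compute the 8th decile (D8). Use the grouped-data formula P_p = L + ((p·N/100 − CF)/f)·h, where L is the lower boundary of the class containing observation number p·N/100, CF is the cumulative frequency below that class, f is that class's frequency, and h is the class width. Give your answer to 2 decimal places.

151.29

N = 37; target position k = 80/100 · 37 = 29.6.
Cumulative frequencies: 15, 18, 20, 37.
Observation 29.6 falls in the class 140 – <160.
L = 140, CF = 20, f = 17, h = 20.
P80 = 140 + ((29.6 − 20)/17)·20 = 140 + 11.2941 = 151.294.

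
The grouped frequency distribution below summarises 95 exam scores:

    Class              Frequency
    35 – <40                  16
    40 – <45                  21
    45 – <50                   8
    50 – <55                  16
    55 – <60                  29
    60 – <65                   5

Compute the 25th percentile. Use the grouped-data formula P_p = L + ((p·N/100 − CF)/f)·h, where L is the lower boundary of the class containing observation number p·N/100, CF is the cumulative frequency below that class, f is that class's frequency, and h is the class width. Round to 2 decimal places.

41.85

N = 95; target position k = 25/100 · 95 = 23.75.
Cumulative frequencies: 16, 37, 45, 61, 90, 95.
Observation 23.75 falls in the class 40 – <45.
L = 40, CF = 16, f = 21, h = 5.
P25 = 40 + ((23.75 − 16)/21)·5 = 40 + 1.84524 = 41.8452.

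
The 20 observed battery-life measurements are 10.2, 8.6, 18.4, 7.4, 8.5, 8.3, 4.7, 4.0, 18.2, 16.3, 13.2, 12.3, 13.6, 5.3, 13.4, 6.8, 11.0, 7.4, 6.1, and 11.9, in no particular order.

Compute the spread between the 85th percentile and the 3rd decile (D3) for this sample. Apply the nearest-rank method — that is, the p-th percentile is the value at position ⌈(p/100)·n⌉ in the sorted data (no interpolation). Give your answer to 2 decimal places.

6.20

Sorted: 4.0, 4.7, 5.3, 6.1, 6.8, 7.4, 7.4, 8.3, 8.5, 8.6, 10.2, 11.0, 11.9, 12.3, 13.2, 13.4, 13.6, 16.3, 18.2, 18.4.
n = 20.
P30: rank ⌈30/100·20⌉ = 6 → 7.4.
P85: rank ⌈85/100·20⌉ = 17 → 13.6.
Difference: 13.6 − 7.4 = 6.2.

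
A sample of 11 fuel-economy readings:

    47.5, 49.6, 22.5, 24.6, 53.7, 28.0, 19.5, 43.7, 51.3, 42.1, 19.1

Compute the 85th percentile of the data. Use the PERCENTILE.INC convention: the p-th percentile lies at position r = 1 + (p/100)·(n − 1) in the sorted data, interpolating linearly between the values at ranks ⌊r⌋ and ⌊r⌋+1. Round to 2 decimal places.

Sorted: 19.1, 19.5, 22.5, 24.6, 28.0, 42.1, 43.7, 47.5, 49.6, 51.3, 53.7.
n = 11.
r = 1 + (85/100)·(11 − 1) = 1 + 8.5 = 9.5.
Rank 9 is 49.6 and rank 10 is 51.3.
Interpolate: 49.6 + 0.5·(51.3 − 49.6) = 49.6 + 0.5·1.7 = 50.45.

50.45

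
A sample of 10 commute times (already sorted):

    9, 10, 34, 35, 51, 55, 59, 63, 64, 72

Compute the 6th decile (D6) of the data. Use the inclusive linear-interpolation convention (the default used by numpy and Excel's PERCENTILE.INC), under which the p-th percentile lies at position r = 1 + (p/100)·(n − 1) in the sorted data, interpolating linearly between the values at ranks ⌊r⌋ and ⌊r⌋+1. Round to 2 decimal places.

n = 10.
r = 1 + (60/100)·(10 − 1) = 1 + 5.4 = 6.4.
Rank 6 is 55 and rank 7 is 59.
Interpolate: 55 + 0.4·(59 − 55) = 55 + 0.4·4 = 56.6.

56.60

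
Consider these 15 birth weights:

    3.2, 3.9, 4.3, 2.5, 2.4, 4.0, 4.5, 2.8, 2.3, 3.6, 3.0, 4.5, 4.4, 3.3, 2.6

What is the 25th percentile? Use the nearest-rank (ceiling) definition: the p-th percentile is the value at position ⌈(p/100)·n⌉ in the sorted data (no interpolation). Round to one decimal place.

2.6

Sorted: 2.3, 2.4, 2.5, 2.6, 2.8, 3.0, 3.2, 3.3, 3.6, 3.9, 4.0, 4.3, 4.4, 4.5, 4.5.
n = 15.
Position = ⌈25/100 · 15⌉ = ⌈3.75⌉ = 4.
The value at rank 4 is 2.6.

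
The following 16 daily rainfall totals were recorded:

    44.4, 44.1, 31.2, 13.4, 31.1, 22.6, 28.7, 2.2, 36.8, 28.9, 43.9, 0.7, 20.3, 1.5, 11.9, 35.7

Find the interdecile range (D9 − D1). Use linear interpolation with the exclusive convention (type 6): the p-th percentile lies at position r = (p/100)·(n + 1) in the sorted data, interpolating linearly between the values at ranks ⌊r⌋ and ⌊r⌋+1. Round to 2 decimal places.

42.93

Sorted: 0.7, 1.5, 2.2, 11.9, 13.4, 20.3, 22.6, 28.7, 28.9, 31.1, 31.2, 35.7, 36.8, 43.9, 44.1, 44.4.
n = 16.
P10: r = 1.7; ranks 1–2 are 0.7, 1.5; interpolating gives 1.26.
P90: r = 15.3; ranks 15–16 are 44.1, 44.4; interpolating gives 44.19.
Difference: 44.19 − 1.26 = 42.93.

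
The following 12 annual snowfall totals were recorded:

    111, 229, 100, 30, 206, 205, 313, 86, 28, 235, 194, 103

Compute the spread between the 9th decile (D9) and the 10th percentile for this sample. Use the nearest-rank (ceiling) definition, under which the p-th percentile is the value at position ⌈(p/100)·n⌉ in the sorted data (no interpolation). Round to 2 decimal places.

205.00

Sorted: 28, 30, 86, 100, 103, 111, 194, 205, 206, 229, 235, 313.
n = 12.
P10: rank ⌈10/100·12⌉ = 2 → 30.
P90: rank ⌈90/100·12⌉ = 11 → 235.
Difference: 235 − 30 = 205.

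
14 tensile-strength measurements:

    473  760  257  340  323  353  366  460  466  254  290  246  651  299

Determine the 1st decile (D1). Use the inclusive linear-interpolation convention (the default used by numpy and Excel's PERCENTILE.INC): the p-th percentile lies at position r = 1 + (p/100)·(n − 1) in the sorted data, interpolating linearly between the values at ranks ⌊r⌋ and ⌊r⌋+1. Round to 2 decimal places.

254.90

Sorted: 246, 254, 257, 290, 299, 323, 340, 353, 366, 460, 466, 473, 651, 760.
n = 14.
r = 1 + (10/100)·(14 − 1) = 1 + 1.3 = 2.3.
Rank 2 is 254 and rank 3 is 257.
Interpolate: 254 + 0.3·(257 − 254) = 254 + 0.3·3 = 254.9.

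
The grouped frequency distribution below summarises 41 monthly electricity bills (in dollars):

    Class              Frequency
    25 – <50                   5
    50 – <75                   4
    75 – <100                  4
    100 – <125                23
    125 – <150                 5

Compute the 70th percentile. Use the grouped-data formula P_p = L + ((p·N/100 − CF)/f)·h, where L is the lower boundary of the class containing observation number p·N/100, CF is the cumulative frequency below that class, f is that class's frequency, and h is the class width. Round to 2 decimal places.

117.07

N = 41; target position k = 70/100 · 41 = 28.7.
Cumulative frequencies: 5, 9, 13, 36, 41.
Observation 28.7 falls in the class 100 – <125.
L = 100, CF = 13, f = 23, h = 25.
P70 = 100 + ((28.7 − 13)/23)·25 = 100 + 17.0652 = 117.065.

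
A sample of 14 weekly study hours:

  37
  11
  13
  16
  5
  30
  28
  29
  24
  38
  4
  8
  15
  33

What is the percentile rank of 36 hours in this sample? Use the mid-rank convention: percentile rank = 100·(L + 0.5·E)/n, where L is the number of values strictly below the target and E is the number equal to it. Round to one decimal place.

85.7

Sorted: 4, 5, 8, 11, 13, 15, 16, 24, 28, 29, 30, 33, 37, 38.
Count below 36: L = 12; count equal: E = 0; n = 14.
Percentile rank = 100·(12 + 0.5·0)/14 = 100·12/14 = 85.71.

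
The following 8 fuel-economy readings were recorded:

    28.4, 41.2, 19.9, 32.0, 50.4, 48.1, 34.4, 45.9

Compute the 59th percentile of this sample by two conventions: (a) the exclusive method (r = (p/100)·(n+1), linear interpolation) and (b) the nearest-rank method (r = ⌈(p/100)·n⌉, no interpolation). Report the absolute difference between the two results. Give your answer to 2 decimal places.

Sorted: 19.9, 28.4, 32.0, 34.4, 41.2, 45.9, 48.1, 50.4.
n = 8.
(a) r = 5.31; between ranks 5 (41.2) and 6 (45.9): 42.657.
(b) the nearest-rank method: rank 5 → 41.2.
|42.657 − 41.2| = 1.457.

1.46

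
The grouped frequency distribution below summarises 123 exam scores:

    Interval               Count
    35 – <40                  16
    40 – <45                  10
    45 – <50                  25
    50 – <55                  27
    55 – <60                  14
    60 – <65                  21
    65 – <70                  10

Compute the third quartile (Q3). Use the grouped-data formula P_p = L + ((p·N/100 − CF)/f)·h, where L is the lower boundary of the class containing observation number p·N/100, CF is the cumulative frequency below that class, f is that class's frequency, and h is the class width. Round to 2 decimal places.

60.06

N = 123; target position k = 75/100 · 123 = 92.25.
Cumulative frequencies: 16, 26, 51, 78, 92, 113, 123.
Observation 92.25 falls in the class 60 – <65.
L = 60, CF = 92, f = 21, h = 5.
P75 = 60 + ((92.25 − 92)/21)·5 = 60 + 0.0595238 = 60.0595.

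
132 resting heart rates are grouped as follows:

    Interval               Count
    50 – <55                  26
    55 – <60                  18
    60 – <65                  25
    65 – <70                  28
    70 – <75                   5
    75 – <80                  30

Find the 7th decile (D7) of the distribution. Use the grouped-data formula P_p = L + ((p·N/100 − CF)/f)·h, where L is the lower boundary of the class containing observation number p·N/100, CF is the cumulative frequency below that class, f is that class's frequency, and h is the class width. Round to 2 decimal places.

N = 132; target position k = 70/100 · 132 = 92.4.
Cumulative frequencies: 26, 44, 69, 97, 102, 132.
Observation 92.4 falls in the class 65 – <70.
L = 65, CF = 69, f = 28, h = 5.
P70 = 65 + ((92.4 − 69)/28)·5 = 65 + 4.17857 = 69.1786.

69.18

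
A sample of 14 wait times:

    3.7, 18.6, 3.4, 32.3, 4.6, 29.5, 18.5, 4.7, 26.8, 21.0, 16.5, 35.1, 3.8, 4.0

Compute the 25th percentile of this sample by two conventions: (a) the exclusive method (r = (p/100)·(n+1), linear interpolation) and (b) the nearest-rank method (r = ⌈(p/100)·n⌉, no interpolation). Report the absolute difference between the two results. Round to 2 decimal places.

Sorted: 3.4, 3.7, 3.8, 4.0, 4.6, 4.7, 16.5, 18.5, 18.6, 21.0, 26.8, 29.5, 32.3, 35.1.
n = 14.
(a) r = 3.75; between ranks 3 (3.8) and 4 (4.0): 3.95.
(b) the nearest-rank method: rank 4 → 4.
|3.95 − 4| = 0.05.

0.05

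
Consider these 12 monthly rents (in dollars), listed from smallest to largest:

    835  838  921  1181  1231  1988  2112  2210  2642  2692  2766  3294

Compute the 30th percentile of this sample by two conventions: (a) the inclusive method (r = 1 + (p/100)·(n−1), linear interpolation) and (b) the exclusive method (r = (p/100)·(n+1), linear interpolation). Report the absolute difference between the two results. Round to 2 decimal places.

n = 12.
(a) r = 4.3; between ranks 4 (1181) and 5 (1231): 1196.
(b) r = 3.9; between ranks 3 (921) and 4 (1181): 1155.
|1196 − 1155| = 41.

41.00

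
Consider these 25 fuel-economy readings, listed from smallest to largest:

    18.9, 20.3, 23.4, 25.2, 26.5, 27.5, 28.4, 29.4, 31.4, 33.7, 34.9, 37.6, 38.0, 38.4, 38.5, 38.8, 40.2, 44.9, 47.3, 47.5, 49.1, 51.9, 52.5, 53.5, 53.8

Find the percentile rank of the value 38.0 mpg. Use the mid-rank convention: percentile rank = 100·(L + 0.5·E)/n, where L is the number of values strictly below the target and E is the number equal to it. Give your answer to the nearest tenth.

Count below 38.0: L = 12; count equal: E = 1; n = 25.
Percentile rank = 100·(12 + 0.5·1)/25 = 100·12.5/25 = 50.

50.0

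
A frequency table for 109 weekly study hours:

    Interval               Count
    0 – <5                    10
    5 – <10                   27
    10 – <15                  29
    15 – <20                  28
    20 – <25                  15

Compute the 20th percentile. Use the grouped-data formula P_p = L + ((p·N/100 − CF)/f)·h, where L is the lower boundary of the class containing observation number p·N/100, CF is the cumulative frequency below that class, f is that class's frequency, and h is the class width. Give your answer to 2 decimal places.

N = 109; target position k = 20/100 · 109 = 21.8.
Cumulative frequencies: 10, 37, 66, 94, 109.
Observation 21.8 falls in the class 5 – <10.
L = 5, CF = 10, f = 27, h = 5.
P20 = 5 + ((21.8 − 10)/27)·5 = 5 + 2.18519 = 7.18519.

7.19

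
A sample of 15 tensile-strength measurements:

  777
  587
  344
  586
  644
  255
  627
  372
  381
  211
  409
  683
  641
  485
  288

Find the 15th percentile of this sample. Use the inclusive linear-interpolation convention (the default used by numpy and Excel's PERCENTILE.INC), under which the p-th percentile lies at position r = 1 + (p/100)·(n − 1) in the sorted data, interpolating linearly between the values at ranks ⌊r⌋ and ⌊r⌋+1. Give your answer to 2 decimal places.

Sorted: 211, 255, 288, 344, 372, 381, 409, 485, 586, 587, 627, 641, 644, 683, 777.
n = 15.
r = 1 + (15/100)·(15 − 1) = 1 + 2.1 = 3.1.
Rank 3 is 288 and rank 4 is 344.
Interpolate: 288 + 0.1·(344 − 288) = 288 + 0.1·56 = 293.6.

293.60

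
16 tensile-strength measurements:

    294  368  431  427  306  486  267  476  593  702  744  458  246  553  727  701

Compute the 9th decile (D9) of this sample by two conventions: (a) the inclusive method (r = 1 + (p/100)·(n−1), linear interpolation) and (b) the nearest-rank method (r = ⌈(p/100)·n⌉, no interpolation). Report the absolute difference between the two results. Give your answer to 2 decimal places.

Sorted: 246, 267, 294, 306, 368, 427, 431, 458, 476, 486, 553, 593, 701, 702, 727, 744.
n = 16.
(a) r = 14.5; between ranks 14 (702) and 15 (727): 714.5.
(b) the nearest-rank method: rank 15 → 727.
|714.5 − 727| = 12.5.

12.50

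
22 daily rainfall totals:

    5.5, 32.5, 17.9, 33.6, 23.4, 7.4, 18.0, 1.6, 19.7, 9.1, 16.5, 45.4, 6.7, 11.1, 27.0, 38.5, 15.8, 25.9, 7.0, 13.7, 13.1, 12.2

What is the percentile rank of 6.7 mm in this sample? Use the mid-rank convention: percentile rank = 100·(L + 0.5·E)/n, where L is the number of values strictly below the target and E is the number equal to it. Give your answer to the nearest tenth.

Sorted: 1.6, 5.5, 6.7, 7.0, 7.4, 9.1, 11.1, 12.2, 13.1, 13.7, 15.8, 16.5, 17.9, 18.0, 19.7, 23.4, 25.9, 27.0, 32.5, 33.6, 38.5, 45.4.
Count below 6.7: L = 2; count equal: E = 1; n = 22.
Percentile rank = 100·(2 + 0.5·1)/22 = 100·2.5/22 = 11.36.

11.4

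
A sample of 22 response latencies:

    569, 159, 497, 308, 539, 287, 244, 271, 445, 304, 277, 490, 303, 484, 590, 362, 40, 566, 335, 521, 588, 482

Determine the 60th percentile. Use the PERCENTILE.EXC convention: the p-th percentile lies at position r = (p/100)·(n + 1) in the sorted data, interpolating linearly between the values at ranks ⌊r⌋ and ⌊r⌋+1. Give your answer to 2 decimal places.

483.60

Sorted: 40, 159, 244, 271, 277, 287, 303, 304, 308, 335, 362, 445, 482, 484, 490, 497, 521, 539, 566, 569, 588, 590.
n = 22.
r = (60/100)·(22 + 1) = 13.8.
Rank 13 is 482 and rank 14 is 484.
Interpolate: 482 + 0.8·(484 − 482) = 482 + 0.8·2 = 483.6.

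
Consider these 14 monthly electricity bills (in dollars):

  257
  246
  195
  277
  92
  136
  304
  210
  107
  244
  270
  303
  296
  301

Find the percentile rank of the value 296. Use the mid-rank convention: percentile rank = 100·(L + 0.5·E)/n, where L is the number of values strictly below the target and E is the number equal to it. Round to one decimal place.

Sorted: 92, 107, 136, 195, 210, 244, 246, 257, 270, 277, 296, 301, 303, 304.
Count below 296: L = 10; count equal: E = 1; n = 14.
Percentile rank = 100·(10 + 0.5·1)/14 = 100·10.5/14 = 75.

75.0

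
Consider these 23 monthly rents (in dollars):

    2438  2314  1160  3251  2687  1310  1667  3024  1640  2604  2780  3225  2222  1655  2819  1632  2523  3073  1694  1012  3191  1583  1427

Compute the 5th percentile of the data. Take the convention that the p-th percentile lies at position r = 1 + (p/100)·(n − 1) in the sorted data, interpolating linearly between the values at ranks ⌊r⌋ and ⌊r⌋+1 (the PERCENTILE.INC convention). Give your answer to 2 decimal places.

Sorted: 1012, 1160, 1310, 1427, 1583, 1632, 1640, 1655, 1667, 1694, 2222, 2314, 2438, 2523, 2604, 2687, 2780, 2819, 3024, 3073, 3191, 3225, 3251.
n = 23.
r = 1 + (5/100)·(23 − 1) = 1 + 1.1 = 2.1.
Rank 2 is 1160 and rank 3 is 1310.
Interpolate: 1160 + 0.1·(1310 − 1160) = 1160 + 0.1·150 = 1175.

1175.00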